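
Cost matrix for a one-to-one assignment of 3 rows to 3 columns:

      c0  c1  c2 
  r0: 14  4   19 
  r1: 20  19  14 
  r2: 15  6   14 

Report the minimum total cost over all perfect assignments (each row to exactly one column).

optimal assignment: row0→col1 (cost 4), row1→col2 (cost 14), row2→col0 (cost 15)
total = 4 + 14 + 15 = 33

Minimum assignment cost: 33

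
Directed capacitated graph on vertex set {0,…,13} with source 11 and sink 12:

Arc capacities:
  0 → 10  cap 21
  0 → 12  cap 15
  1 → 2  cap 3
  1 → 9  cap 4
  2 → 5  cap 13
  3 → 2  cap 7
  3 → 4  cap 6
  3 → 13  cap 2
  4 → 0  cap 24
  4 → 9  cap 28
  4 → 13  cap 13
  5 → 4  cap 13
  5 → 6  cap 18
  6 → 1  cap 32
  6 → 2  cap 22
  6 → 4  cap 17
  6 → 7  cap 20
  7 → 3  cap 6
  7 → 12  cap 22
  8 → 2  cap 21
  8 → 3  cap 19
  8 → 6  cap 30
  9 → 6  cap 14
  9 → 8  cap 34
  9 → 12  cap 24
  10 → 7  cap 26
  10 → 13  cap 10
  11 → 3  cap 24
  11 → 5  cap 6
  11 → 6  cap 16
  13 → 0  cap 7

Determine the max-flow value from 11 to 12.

Maximum flow value: 37

augment #1: 11→6→7→12 bottleneck 16, total now 16
augment #2: 11→3→4→0→12 bottleneck 6, total now 22
augment #3: 11→3→13→0→12 bottleneck 2, total now 24
augment #4: 11→5→4→0→12 bottleneck 6, total now 30
augment #5: 11→3→2→5→4→0→12 bottleneck 1, total now 31
augment #6: 11→3→2→5→4→9→12 bottleneck 6, total now 37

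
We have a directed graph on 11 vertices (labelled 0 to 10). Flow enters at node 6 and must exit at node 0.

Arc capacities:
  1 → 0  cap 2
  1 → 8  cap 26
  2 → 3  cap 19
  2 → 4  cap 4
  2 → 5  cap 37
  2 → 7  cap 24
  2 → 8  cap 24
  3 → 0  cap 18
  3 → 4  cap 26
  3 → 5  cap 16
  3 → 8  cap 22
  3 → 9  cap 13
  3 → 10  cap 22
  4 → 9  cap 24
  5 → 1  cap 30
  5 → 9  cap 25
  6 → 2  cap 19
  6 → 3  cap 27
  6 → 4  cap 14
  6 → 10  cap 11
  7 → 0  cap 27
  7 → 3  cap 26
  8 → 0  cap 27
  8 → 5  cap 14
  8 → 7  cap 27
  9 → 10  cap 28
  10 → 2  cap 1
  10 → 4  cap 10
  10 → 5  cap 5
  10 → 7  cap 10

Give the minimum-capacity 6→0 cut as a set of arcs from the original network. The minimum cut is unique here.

Min-cut arcs: {(6,2), (6,3), (10,2), (10,5), (10,7)} (total capacity 62)

augment #1: 6→3→0 push 18
augment #2: 6→2→7→0 push 19
augment #3: 6→3→8→0 push 9
augment #4: 6→10→7→0 push 8
augment #5: 6→10→2→8→0 push 1
augment #6: 6→10→5→1→0 push 2
augment #7: 6→4→9→10→5→1→8→0 push 3
augment #8: 6→4→9→10→7→2→8→0 push 2
max flow = 62; residual-reachable set from 6 gives S-side
cut edges (S→T): {(6,2), (6,3), (10,2), (10,5), (10,7)} total cap 62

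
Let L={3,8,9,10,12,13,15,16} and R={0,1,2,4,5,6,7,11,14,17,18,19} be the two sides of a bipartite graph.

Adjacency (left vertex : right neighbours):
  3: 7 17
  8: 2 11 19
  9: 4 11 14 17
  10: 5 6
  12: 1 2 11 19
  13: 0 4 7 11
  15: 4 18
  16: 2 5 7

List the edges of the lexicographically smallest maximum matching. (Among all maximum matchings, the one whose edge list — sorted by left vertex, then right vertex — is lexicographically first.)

|M| = 8 (so the lex-smallest maximum matching has 8 edges)
process left vertices in ascending order; for each, take the smallest-labelled available neighbour that still permits 8 edges overall, or leave it unmatched if none does
lex-smallest matching: {3-7, 8-2, 9-4, 10-6, 12-1, 13-0, 15-18, 16-5}

Lex-smallest maximum matching: {(3,7), (8,2), (9,4), (10,6), (12,1), (13,0), (15,18), (16,5)}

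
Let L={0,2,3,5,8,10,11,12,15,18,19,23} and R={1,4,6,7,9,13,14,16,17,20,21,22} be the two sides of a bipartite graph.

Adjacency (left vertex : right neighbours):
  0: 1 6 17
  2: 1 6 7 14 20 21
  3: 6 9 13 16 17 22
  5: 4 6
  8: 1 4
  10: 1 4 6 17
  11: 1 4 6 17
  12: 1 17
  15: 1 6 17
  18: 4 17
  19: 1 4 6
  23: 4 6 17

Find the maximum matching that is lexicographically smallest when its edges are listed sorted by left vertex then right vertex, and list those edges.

|M| = 6 (so the lex-smallest maximum matching has 6 edges)
process left vertices in ascending order; for each, take the smallest-labelled available neighbour that still permits 6 edges overall, or leave it unmatched if none does
lex-smallest matching: {0-1, 2-7, 3-9, 5-4, 10-6, 11-17}

Lex-smallest maximum matching: {(0,1), (2,7), (3,9), (5,4), (10,6), (11,17)}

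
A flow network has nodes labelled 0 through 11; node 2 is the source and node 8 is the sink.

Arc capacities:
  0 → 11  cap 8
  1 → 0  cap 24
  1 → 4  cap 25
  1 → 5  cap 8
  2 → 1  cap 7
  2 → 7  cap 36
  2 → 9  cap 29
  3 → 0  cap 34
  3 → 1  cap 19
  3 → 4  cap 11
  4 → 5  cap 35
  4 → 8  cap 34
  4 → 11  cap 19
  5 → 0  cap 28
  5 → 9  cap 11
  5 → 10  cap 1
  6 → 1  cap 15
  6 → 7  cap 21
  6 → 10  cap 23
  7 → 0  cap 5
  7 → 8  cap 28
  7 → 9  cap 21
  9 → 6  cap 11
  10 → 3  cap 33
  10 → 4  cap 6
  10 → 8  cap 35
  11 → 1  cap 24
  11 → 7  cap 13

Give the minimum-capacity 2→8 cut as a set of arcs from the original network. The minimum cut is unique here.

augment #1: 2→7→8 push 28
augment #2: 2→1→4→8 push 7
augment #3: 2→9→6→10→8 push 11
augment #4: 2→7→0→11→1→4→8 push 5
max flow = 51; residual-reachable set from 2 gives S-side
cut edges (S→T): {(2,1), (7,0), (7,8), (9,6)} total cap 51

Min-cut arcs: {(2,1), (7,0), (7,8), (9,6)} (total capacity 51)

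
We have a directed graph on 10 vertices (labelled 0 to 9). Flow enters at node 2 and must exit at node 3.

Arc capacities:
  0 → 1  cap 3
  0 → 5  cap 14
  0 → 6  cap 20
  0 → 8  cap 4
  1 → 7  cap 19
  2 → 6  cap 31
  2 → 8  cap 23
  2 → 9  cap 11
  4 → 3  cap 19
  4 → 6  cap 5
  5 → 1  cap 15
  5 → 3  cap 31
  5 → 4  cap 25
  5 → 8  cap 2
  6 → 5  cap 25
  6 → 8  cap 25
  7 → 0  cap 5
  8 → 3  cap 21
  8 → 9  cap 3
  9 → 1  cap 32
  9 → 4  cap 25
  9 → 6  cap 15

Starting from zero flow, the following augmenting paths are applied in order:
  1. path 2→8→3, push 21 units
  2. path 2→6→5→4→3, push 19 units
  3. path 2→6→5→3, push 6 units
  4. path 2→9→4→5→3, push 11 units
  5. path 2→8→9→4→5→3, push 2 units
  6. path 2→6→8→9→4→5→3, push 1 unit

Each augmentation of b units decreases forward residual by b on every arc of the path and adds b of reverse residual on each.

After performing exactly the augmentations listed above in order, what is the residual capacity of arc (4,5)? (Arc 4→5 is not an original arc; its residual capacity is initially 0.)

Residual capacity of (4,5): 5

after path 1 (2→8→3, push 21): res(4,5)=0
after path 2 (2→6→5→4→3, push 19): res(4,5)=19
after path 3 (2→6→5→3, push 6): res(4,5)=19
after path 4 (2→9→4→5→3, push 11): res(4,5)=8
after path 5 (2→8→9→4→5→3, push 2): res(4,5)=6
after path 6 (2→6→8→9→4→5→3, push 1): res(4,5)=5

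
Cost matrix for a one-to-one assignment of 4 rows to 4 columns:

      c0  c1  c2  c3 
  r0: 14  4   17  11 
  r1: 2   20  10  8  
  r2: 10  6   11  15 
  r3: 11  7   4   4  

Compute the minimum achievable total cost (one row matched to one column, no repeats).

optimal assignment: row0→col1 (cost 4), row1→col0 (cost 2), row2→col2 (cost 11), row3→col3 (cost 4)
total = 4 + 2 + 11 + 4 = 21

Minimum assignment cost: 21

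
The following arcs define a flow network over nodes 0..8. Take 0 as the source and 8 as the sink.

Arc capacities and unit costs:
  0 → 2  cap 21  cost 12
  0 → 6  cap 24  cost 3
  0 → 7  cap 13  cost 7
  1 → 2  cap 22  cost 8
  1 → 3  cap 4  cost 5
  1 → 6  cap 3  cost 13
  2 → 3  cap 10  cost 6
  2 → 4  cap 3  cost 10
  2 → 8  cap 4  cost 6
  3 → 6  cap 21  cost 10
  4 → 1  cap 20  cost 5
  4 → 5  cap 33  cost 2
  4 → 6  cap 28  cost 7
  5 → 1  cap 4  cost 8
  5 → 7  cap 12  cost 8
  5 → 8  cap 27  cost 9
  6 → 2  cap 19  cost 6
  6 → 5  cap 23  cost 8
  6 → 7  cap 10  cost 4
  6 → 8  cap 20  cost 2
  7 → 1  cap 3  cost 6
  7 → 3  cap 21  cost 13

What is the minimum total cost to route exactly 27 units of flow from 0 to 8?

Minimum cost for 27 units: 229

shortest-cost path #1: 0→6→8 push 20 @ unit cost 5 (adds 100)
shortest-cost path #2: 0→6→2→8 push 4 @ unit cost 15 (adds 60)
shortest-cost path #3: 0→2→6→5→8 push 3 @ unit cost 23 (adds 69)
total cost = 229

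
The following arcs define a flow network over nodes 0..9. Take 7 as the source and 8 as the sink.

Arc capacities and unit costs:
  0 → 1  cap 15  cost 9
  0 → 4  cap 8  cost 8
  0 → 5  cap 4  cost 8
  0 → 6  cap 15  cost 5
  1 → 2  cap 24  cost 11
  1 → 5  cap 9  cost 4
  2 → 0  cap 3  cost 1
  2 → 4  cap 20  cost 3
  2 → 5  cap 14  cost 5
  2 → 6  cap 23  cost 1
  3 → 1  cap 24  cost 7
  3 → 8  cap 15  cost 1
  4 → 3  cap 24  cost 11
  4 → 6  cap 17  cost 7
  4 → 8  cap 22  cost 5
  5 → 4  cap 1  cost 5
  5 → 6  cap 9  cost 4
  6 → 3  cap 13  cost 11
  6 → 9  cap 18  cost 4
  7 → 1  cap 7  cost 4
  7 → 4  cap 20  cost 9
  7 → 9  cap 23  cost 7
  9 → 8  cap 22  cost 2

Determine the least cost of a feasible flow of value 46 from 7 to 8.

Minimum cost for 46 units: 567

shortest-cost path #1: 7→9→8 push 22 @ unit cost 9 (adds 198)
shortest-cost path #2: 7→4→8 push 20 @ unit cost 14 (adds 280)
shortest-cost path #3: 7→1→5→4→8 push 1 @ unit cost 18 (adds 18)
shortest-cost path #4: 7→1→2→4→8 push 1 @ unit cost 23 (adds 23)
shortest-cost path #5: 7→1→5→6→3→8 push 2 @ unit cost 24 (adds 48)
total cost = 567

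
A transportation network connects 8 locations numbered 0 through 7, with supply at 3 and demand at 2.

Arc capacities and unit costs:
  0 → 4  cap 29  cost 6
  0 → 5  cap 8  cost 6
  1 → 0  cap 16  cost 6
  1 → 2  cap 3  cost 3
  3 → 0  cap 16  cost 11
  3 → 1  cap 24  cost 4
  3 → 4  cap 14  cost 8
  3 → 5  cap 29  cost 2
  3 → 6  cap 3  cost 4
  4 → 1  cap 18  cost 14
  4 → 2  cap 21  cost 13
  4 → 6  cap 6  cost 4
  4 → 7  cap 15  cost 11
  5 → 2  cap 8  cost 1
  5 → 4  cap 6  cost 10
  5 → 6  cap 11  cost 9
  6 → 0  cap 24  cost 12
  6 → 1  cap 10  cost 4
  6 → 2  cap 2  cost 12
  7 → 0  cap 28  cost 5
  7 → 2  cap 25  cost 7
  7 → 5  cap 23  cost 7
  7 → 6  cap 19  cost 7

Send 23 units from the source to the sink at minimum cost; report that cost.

Minimum cost for 23 units: 287

shortest-cost path #1: 3→5→2 push 8 @ unit cost 3 (adds 24)
shortest-cost path #2: 3→1→2 push 3 @ unit cost 7 (adds 21)
shortest-cost path #3: 3→6→2 push 2 @ unit cost 16 (adds 32)
shortest-cost path #4: 3→4→2 push 10 @ unit cost 21 (adds 210)
total cost = 287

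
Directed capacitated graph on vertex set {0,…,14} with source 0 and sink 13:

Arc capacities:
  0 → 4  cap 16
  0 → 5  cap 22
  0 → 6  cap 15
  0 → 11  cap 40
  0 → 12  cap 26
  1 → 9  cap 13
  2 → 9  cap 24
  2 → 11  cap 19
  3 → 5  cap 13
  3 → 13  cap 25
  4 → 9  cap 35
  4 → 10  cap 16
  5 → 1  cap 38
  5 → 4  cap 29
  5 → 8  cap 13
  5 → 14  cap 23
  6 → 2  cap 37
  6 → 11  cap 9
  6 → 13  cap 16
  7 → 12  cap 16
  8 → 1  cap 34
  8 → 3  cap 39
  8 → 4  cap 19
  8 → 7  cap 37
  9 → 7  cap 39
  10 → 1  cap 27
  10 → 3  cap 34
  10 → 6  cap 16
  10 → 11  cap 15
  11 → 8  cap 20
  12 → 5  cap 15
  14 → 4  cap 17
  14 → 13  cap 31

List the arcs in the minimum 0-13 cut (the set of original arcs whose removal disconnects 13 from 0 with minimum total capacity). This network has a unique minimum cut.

augment #1: 0→6→13 push 15
augment #2: 0→5→14→13 push 22
augment #3: 0→4→10→3→13 push 16
augment #4: 0→11→8→3→13 push 9
augment #5: 0→12→5→14→13 push 1
augment #6: 0→11→8→3→10→6→13 push 1
max flow = 64; residual-reachable set from 0 gives S-side
cut edges (S→T): {(3,13), (5,14), (6,13)} total cap 64

Min-cut arcs: {(3,13), (5,14), (6,13)} (total capacity 64)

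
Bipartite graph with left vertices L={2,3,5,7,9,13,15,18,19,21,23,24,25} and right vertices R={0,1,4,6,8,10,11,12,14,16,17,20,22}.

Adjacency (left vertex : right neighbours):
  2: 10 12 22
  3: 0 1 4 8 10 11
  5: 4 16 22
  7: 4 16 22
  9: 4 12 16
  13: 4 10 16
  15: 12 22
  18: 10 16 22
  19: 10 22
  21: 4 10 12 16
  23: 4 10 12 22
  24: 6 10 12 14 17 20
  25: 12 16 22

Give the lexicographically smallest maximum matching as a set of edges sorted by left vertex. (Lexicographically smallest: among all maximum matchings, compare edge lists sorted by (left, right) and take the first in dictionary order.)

Lex-smallest maximum matching: {(2,10), (3,0), (5,4), (7,16), (9,12), (15,22), (24,6)}

|M| = 7 (so the lex-smallest maximum matching has 7 edges)
process left vertices in ascending order; for each, take the smallest-labelled available neighbour that still permits 7 edges overall, or leave it unmatched if none does
lex-smallest matching: {2-10, 3-0, 5-4, 7-16, 9-12, 15-22, 24-6}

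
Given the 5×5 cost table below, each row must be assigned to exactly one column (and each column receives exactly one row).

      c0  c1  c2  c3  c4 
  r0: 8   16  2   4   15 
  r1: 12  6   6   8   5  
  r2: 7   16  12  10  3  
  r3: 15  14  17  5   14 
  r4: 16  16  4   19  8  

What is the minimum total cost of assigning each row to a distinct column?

optimal assignment: row0→col0 (cost 8), row1→col1 (cost 6), row2→col4 (cost 3), row3→col3 (cost 5), row4→col2 (cost 4)
total = 8 + 6 + 3 + 5 + 4 = 26

Minimum assignment cost: 26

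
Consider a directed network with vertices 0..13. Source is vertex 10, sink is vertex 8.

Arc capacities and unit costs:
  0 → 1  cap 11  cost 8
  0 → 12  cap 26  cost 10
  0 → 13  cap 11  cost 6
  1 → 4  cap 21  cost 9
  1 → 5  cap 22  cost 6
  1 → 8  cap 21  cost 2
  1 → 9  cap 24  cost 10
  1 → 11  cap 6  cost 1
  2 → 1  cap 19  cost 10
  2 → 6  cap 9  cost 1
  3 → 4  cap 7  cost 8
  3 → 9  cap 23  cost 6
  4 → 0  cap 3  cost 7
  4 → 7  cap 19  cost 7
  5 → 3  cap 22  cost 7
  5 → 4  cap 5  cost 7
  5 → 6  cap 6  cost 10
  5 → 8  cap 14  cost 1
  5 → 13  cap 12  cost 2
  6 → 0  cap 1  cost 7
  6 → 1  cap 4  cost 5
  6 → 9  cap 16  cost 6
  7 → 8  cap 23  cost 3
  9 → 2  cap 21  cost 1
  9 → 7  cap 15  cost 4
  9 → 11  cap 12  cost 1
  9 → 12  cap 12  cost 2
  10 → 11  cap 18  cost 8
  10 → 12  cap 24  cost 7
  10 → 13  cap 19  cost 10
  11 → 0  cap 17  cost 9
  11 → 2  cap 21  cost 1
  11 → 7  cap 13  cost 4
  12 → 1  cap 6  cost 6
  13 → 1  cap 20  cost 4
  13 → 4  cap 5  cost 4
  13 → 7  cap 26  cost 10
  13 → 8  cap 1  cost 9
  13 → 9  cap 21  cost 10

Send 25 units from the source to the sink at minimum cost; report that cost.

Minimum cost for 25 units: 381

shortest-cost path #1: 10→12→1→8 push 6 @ unit cost 15 (adds 90)
shortest-cost path #2: 10→11→7→8 push 13 @ unit cost 15 (adds 195)
shortest-cost path #3: 10→13→1→8 push 6 @ unit cost 16 (adds 96)
total cost = 381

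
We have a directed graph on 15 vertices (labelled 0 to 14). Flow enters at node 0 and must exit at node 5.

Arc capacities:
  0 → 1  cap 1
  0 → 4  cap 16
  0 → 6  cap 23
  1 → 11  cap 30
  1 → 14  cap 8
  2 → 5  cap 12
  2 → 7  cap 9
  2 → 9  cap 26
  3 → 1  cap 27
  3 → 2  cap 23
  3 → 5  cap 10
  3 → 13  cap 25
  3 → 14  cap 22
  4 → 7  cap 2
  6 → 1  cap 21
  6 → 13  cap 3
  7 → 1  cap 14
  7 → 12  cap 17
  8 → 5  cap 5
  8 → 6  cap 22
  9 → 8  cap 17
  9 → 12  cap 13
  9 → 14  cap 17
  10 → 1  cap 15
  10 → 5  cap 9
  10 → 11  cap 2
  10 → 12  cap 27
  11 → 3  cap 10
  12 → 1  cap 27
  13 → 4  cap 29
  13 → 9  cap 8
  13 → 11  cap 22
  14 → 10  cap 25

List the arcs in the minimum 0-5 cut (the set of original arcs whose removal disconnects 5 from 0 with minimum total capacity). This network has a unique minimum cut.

augment #1: 0→1→11→3→5 push 1
augment #2: 0→6→1→11→3→5 push 9
augment #3: 0→6→1→14→10→5 push 8
augment #4: 0→6→13→9→8→5 push 3
max flow = 21; residual-reachable set from 0 gives S-side
cut edges (S→T): {(1,14), (6,13), (11,3)} total cap 21

Min-cut arcs: {(1,14), (6,13), (11,3)} (total capacity 21)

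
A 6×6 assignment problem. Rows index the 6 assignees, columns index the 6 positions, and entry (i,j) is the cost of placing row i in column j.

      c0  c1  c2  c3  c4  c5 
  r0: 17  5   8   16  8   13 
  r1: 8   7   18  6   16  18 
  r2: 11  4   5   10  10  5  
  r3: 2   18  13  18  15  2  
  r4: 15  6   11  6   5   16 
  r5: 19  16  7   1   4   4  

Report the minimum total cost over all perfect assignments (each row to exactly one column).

optimal assignment: row0→col1 (cost 5), row1→col0 (cost 8), row2→col2 (cost 5), row3→col5 (cost 2), row4→col4 (cost 5), row5→col3 (cost 1)
total = 5 + 8 + 5 + 2 + 5 + 1 = 26

Minimum assignment cost: 26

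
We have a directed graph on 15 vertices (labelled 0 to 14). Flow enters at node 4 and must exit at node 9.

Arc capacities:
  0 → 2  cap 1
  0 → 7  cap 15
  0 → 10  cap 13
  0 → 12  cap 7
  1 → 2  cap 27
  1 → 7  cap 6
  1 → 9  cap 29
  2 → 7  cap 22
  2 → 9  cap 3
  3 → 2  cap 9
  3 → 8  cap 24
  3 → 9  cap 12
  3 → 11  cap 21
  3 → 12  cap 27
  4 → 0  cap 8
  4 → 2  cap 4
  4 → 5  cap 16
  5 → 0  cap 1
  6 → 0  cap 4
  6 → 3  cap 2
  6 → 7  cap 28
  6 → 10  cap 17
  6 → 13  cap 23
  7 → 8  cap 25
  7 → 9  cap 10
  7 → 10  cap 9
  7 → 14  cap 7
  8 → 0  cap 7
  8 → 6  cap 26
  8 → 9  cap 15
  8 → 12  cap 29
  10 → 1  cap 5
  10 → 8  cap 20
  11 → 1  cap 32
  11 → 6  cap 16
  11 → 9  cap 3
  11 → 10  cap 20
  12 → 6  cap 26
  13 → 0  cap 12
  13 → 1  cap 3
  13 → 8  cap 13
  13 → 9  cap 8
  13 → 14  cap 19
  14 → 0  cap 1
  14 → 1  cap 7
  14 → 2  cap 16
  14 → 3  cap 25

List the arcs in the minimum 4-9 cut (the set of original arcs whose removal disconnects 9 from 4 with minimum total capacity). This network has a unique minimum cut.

Min-cut arcs: {(4,0), (4,2), (5,0)} (total capacity 13)

augment #1: 4→2→9 push 3
augment #2: 4→0→7→9 push 8
augment #3: 4→2→7→9 push 1
augment #4: 4→5→0→7→9 push 1
max flow = 13; residual-reachable set from 4 gives S-side
cut edges (S→T): {(4,0), (4,2), (5,0)} total cap 13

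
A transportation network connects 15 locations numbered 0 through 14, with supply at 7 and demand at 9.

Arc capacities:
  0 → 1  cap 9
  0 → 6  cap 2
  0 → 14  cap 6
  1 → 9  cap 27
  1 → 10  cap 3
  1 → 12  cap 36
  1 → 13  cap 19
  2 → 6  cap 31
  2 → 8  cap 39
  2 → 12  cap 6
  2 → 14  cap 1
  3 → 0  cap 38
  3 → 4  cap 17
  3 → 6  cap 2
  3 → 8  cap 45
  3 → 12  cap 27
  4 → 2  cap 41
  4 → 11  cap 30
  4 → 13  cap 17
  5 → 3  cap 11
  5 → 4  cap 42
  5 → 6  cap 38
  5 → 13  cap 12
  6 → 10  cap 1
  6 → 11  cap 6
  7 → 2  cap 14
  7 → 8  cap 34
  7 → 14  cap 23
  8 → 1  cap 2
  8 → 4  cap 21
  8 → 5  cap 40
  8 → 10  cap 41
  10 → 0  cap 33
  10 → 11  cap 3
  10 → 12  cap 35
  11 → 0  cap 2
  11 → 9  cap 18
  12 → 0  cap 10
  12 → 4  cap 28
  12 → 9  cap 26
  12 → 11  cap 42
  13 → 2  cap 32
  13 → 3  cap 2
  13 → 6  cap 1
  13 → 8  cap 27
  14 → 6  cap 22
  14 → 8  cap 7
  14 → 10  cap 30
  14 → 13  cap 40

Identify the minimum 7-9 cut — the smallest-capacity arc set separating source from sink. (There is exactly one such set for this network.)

Min-cut arcs: {(0,1), (8,1), (11,9), (12,9)} (total capacity 55)

augment #1: 7→2→12→9 push 6
augment #2: 7→8→1→9 push 2
augment #3: 7→2→6→11→9 push 6
augment #4: 7→8→4→11→9 push 12
augment #5: 7→8→10→12→9 push 20
augment #6: 7→14→10→0→1→9 push 9
max flow = 55; residual-reachable set from 7 gives S-side
cut edges (S→T): {(0,1), (8,1), (11,9), (12,9)} total cap 55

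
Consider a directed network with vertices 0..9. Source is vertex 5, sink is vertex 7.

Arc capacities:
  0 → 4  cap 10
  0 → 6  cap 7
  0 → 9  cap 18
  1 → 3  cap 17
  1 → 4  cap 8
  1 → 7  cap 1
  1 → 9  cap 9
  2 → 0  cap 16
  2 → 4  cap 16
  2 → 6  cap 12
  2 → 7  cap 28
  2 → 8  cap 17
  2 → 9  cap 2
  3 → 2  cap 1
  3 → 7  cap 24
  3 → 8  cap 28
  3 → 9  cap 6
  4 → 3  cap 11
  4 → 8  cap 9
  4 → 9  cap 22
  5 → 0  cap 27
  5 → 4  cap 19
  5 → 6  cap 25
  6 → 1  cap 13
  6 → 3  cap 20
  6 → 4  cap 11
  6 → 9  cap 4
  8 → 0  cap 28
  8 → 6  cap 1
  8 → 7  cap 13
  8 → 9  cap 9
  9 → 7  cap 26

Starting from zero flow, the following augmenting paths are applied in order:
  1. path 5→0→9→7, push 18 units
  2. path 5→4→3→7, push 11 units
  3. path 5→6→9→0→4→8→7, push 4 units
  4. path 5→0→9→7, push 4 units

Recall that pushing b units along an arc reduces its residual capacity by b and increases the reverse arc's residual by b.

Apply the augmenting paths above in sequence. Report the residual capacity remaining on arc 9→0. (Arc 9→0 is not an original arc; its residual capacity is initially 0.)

after path 1 (5→0→9→7, push 18): res(9,0)=18
after path 2 (5→4→3→7, push 11): res(9,0)=18
after path 3 (5→6→9→0→4→8→7, push 4): res(9,0)=14
after path 4 (5→0→9→7, push 4): res(9,0)=18

Residual capacity of (9,0): 18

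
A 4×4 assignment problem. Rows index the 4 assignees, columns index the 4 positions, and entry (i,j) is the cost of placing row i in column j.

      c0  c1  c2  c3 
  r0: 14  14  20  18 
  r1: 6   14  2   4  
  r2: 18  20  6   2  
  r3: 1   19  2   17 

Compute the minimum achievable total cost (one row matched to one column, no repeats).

Minimum assignment cost: 19

optimal assignment: row0→col1 (cost 14), row1→col2 (cost 2), row2→col3 (cost 2), row3→col0 (cost 1)
total = 14 + 2 + 2 + 1 = 19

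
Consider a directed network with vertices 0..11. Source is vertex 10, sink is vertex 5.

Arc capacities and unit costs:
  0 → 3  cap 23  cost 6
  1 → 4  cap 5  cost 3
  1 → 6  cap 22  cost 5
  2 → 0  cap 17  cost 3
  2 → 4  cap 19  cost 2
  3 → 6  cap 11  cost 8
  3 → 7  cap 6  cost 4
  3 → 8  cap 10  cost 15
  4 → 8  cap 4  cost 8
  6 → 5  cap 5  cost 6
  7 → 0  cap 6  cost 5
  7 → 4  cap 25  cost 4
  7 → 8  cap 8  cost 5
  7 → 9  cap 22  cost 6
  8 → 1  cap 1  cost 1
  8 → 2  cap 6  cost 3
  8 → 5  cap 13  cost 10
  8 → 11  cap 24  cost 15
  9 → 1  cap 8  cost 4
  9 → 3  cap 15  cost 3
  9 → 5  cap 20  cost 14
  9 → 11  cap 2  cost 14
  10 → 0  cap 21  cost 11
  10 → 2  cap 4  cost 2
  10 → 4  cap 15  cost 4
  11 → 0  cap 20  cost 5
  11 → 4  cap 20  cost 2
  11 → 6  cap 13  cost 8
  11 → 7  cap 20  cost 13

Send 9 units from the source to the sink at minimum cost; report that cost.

Minimum cost for 9 units: 219

shortest-cost path #1: 10→4→8→5 push 4 @ unit cost 22 (adds 88)
shortest-cost path #2: 10→2→0→3→6→5 push 4 @ unit cost 25 (adds 100)
shortest-cost path #3: 10→0→3→6→5 push 1 @ unit cost 31 (adds 31)
total cost = 219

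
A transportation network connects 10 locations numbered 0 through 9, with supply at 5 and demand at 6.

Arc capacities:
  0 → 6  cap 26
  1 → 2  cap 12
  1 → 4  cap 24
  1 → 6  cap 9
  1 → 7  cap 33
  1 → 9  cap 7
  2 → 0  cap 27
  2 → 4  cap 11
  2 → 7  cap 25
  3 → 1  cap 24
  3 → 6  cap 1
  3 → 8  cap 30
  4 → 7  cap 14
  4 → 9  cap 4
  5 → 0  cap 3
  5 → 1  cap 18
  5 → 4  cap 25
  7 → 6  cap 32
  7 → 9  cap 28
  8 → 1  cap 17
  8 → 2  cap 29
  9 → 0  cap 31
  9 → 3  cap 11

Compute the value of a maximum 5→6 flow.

Maximum flow value: 39

augment #1: 5→0→6 bottleneck 3, total now 3
augment #2: 5→1→6 bottleneck 9, total now 12
augment #3: 5→1→7→6 bottleneck 9, total now 21
augment #4: 5→4→7→6 bottleneck 14, total now 35
augment #5: 5→4→9→0→6 bottleneck 4, total now 39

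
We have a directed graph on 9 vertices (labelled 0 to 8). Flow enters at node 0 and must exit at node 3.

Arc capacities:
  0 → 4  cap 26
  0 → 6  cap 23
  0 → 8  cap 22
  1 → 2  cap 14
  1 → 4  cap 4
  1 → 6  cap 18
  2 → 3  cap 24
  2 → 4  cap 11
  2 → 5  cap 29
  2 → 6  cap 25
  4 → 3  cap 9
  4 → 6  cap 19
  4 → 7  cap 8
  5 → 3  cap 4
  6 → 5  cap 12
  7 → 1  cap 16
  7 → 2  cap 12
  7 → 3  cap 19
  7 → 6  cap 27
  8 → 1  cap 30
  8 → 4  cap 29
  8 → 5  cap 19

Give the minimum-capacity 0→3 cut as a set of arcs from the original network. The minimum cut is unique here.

Min-cut arcs: {(1,2), (4,3), (4,7), (5,3)} (total capacity 35)

augment #1: 0→4→3 push 9
augment #2: 0→4→7→3 push 8
augment #3: 0→6→5→3 push 4
augment #4: 0→8→1→2→3 push 14
max flow = 35; residual-reachable set from 0 gives S-side
cut edges (S→T): {(1,2), (4,3), (4,7), (5,3)} total cap 35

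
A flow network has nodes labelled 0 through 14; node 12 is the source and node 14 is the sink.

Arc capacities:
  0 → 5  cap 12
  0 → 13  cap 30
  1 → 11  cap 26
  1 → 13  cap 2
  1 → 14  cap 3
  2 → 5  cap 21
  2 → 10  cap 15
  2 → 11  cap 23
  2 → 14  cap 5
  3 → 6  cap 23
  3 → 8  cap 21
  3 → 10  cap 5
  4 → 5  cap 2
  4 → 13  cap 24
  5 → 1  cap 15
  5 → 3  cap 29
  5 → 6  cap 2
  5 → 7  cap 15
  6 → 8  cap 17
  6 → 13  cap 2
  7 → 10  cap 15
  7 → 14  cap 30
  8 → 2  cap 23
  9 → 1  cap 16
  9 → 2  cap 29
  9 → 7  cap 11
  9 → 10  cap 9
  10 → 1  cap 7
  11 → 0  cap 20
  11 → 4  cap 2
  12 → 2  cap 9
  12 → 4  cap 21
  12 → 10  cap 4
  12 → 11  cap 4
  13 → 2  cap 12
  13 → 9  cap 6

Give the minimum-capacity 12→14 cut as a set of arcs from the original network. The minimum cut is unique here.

Min-cut arcs: {(1,14), (2,14), (5,7), (13,9)} (total capacity 29)

augment #1: 12→2→14 push 5
augment #2: 12→10→1→14 push 3
augment #3: 12→2→5→7→14 push 4
augment #4: 12→4→5→7→14 push 2
augment #5: 12→4→13→9→7→14 push 6
augment #6: 12→11→0→5→7→14 push 4
augment #7: 12→4→13→2→5→7→14 push 5
max flow = 29; residual-reachable set from 12 gives S-side
cut edges (S→T): {(1,14), (2,14), (5,7), (13,9)} total cap 29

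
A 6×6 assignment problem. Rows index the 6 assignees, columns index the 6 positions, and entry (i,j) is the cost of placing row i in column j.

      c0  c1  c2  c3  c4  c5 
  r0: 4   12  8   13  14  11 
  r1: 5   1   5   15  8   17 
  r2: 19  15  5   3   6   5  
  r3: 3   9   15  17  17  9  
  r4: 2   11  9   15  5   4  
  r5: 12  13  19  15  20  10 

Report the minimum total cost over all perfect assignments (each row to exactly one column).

optimal assignment: row0→col2 (cost 8), row1→col1 (cost 1), row2→col3 (cost 3), row3→col0 (cost 3), row4→col4 (cost 5), row5→col5 (cost 10)
total = 8 + 1 + 3 + 3 + 5 + 10 = 30

Minimum assignment cost: 30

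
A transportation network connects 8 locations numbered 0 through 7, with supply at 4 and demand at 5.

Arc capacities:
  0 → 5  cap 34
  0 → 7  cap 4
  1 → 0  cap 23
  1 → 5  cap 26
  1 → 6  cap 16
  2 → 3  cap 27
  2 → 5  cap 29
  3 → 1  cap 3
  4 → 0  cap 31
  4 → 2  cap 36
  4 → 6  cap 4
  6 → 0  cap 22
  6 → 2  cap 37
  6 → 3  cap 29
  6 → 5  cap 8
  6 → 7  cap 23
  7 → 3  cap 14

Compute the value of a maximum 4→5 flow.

Maximum flow value: 67

augment #1: 4→0→5 bottleneck 31, total now 31
augment #2: 4→2→5 bottleneck 29, total now 60
augment #3: 4→6→5 bottleneck 4, total now 64
augment #4: 4→2→3→1→5 bottleneck 3, total now 67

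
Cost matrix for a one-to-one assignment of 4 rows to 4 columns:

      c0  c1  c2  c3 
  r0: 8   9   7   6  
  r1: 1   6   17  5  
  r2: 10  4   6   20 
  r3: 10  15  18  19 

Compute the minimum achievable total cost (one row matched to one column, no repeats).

optimal assignment: row0→col2 (cost 7), row1→col3 (cost 5), row2→col1 (cost 4), row3→col0 (cost 10)
total = 7 + 5 + 4 + 10 = 26

Minimum assignment cost: 26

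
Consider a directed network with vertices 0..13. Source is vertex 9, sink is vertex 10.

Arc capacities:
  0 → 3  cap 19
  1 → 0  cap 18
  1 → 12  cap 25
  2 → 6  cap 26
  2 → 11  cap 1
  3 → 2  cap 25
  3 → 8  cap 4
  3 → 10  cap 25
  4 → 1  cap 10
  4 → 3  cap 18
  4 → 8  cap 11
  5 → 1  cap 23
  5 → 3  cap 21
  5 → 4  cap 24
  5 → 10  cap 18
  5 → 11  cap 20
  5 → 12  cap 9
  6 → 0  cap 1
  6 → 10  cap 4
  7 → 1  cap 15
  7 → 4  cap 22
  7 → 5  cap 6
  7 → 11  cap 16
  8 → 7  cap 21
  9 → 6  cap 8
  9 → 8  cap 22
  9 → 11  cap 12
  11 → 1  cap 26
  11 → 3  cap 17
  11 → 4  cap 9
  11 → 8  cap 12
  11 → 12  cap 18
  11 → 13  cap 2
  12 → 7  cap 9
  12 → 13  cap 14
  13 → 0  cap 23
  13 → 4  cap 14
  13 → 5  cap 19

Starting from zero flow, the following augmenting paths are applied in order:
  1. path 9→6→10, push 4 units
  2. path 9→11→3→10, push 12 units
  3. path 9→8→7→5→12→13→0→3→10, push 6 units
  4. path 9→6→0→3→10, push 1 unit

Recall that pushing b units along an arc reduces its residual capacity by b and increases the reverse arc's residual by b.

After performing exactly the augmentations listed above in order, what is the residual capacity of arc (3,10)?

Residual capacity of (3,10): 6

after path 1 (9→6→10, push 4): res(3,10)=25
after path 2 (9→11→3→10, push 12): res(3,10)=13
after path 3 (9→8→7→5→12→13→0→3→10, push 6): res(3,10)=7
after path 4 (9→6→0→3→10, push 1): res(3,10)=6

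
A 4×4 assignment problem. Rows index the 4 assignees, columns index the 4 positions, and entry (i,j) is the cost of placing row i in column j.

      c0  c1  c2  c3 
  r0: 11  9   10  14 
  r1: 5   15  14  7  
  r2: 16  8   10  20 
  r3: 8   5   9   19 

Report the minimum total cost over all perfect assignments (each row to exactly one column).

Minimum assignment cost: 33

one of 2 optimal assignments: row0→col0 (cost 11), row1→col3 (cost 7), row2→col2 (cost 10), row3→col1 (cost 5)
total = 11 + 7 + 10 + 5 = 33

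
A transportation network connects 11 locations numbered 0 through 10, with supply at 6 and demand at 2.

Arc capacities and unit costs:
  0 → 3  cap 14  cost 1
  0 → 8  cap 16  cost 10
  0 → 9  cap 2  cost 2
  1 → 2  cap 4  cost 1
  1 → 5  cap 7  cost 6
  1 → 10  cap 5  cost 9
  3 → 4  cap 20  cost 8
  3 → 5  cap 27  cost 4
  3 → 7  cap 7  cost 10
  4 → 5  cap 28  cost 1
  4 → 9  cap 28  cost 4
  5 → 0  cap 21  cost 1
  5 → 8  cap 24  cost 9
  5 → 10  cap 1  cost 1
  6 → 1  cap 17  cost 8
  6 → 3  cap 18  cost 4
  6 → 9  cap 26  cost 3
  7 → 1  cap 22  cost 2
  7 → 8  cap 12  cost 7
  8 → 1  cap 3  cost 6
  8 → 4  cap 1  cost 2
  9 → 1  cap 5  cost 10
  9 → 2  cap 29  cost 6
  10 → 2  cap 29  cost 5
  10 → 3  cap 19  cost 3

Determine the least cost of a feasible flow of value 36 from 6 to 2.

shortest-cost path #1: 6→9→2 push 26 @ unit cost 9 (adds 234)
shortest-cost path #2: 6→1→2 push 4 @ unit cost 9 (adds 36)
shortest-cost path #3: 6→3→5→10→2 push 1 @ unit cost 14 (adds 14)
shortest-cost path #4: 6→3→5→0→9→2 push 2 @ unit cost 17 (adds 34)
shortest-cost path #5: 6→3→4→9→2 push 1 @ unit cost 22 (adds 22)
shortest-cost path #6: 6→1→10→2 push 2 @ unit cost 22 (adds 44)
total cost = 384

Minimum cost for 36 units: 384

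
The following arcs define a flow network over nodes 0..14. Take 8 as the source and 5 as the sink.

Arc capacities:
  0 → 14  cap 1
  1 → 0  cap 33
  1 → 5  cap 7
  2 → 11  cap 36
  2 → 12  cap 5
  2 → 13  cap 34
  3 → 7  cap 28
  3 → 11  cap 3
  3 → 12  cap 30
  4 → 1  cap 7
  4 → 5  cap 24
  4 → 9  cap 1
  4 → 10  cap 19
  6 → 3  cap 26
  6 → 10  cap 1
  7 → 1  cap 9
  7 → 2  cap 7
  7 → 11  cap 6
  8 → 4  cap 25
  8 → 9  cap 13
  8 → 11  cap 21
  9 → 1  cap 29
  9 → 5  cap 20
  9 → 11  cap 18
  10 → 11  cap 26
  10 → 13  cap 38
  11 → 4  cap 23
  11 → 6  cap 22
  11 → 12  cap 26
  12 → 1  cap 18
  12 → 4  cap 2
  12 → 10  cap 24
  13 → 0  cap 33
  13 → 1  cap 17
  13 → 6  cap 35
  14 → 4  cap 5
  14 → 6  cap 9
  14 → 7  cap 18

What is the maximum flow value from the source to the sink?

Maximum flow value: 45

augment #1: 8→4→5 bottleneck 24, total now 24
augment #2: 8→9→5 bottleneck 13, total now 37
augment #3: 8→4→1→5 bottleneck 1, total now 38
augment #4: 8→11→4→1→5 bottleneck 6, total now 44
augment #5: 8→11→4→9→5 bottleneck 1, total now 45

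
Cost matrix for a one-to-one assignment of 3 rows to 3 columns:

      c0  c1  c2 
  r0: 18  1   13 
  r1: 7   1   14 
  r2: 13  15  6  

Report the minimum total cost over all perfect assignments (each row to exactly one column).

optimal assignment: row0→col1 (cost 1), row1→col0 (cost 7), row2→col2 (cost 6)
total = 1 + 7 + 6 = 14

Minimum assignment cost: 14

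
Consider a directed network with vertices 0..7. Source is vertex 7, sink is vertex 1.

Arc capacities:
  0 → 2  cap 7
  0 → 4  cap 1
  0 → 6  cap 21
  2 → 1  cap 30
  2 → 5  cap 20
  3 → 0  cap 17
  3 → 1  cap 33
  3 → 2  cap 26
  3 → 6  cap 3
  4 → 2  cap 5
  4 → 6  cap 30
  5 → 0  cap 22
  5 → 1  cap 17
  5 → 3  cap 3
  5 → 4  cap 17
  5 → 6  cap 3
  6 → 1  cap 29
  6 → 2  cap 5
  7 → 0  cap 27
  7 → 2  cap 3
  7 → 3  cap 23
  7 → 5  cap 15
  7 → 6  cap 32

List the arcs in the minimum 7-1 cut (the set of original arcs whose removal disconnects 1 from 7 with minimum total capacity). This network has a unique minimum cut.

Min-cut arcs: {(0,2), (0,4), (6,1), (6,2), (7,2), (7,3), (7,5)} (total capacity 83)

augment #1: 7→2→1 push 3
augment #2: 7→3→1 push 23
augment #3: 7→5→1 push 15
augment #4: 7→6→1 push 29
augment #5: 7→0→2→1 push 7
augment #6: 7→6→2→1 push 3
augment #7: 7→0→4→2→1 push 1
augment #8: 7→0→6→2→1 push 2
max flow = 83; residual-reachable set from 7 gives S-side
cut edges (S→T): {(0,2), (0,4), (6,1), (6,2), (7,2), (7,3), (7,5)} total cap 83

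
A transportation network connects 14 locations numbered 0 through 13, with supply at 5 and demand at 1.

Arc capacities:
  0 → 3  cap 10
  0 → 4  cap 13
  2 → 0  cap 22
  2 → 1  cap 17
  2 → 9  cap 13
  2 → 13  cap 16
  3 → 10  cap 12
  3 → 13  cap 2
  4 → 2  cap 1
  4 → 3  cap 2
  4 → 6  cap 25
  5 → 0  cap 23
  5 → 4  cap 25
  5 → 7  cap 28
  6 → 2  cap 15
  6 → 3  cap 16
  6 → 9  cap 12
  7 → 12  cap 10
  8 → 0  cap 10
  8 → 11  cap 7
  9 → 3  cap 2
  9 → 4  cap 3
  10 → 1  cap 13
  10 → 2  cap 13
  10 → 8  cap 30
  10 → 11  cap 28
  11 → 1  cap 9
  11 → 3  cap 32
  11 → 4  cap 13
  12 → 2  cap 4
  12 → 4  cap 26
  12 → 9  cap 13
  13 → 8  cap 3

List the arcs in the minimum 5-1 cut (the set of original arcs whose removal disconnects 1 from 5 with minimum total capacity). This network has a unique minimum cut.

augment #1: 5→4→2→1 push 1
augment #2: 5→0→3→10→1 push 10
augment #3: 5→4→3→10→1 push 2
augment #4: 5→4→6→2→1 push 15
augment #5: 5→7→12→2→1 push 1
augment #6: 5→4→6→3→13→8→11→1 push 2
augment #7: 5→7→12→2→13→8→11→1 push 1
max flow = 32; residual-reachable set from 5 gives S-side
cut edges (S→T): {(2,1), (3,10), (13,8)} total cap 32

Min-cut arcs: {(2,1), (3,10), (13,8)} (total capacity 32)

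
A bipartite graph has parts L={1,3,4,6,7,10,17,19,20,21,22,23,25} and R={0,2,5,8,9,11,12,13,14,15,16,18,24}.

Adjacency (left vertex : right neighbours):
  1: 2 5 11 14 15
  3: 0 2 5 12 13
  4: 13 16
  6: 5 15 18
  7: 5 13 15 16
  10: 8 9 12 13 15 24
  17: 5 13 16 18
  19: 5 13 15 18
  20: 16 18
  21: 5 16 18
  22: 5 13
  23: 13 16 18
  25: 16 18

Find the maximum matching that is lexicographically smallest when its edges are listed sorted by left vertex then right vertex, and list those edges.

Lex-smallest maximum matching: {(1,2), (3,0), (4,13), (6,5), (7,15), (10,8), (17,16), (19,18)}

|M| = 8 (so the lex-smallest maximum matching has 8 edges)
process left vertices in ascending order; for each, take the smallest-labelled available neighbour that still permits 8 edges overall, or leave it unmatched if none does
lex-smallest matching: {1-2, 3-0, 4-13, 6-5, 7-15, 10-8, 17-16, 19-18}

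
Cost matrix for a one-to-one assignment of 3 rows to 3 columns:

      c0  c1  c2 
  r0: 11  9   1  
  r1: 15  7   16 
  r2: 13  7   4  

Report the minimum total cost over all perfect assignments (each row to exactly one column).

optimal assignment: row0→col2 (cost 1), row1→col1 (cost 7), row2→col0 (cost 13)
total = 1 + 7 + 13 = 21

Minimum assignment cost: 21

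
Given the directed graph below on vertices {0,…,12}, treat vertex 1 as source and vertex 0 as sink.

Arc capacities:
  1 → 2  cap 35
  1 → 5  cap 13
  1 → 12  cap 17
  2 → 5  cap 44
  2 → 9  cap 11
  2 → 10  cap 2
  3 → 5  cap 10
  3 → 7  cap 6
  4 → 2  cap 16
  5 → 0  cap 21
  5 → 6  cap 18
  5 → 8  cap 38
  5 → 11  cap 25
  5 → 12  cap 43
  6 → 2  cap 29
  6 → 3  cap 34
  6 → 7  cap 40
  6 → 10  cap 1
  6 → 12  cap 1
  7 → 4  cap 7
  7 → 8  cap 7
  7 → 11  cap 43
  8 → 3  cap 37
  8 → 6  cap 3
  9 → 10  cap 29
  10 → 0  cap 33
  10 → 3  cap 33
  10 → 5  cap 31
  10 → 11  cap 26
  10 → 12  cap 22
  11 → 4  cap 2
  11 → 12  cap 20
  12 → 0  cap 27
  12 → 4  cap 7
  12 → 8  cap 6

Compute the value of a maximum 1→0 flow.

Maximum flow value: 62

augment #1: 1→5→0 bottleneck 13, total now 13
augment #2: 1→12→0 bottleneck 17, total now 30
augment #3: 1→2→5→0 bottleneck 8, total now 38
augment #4: 1→2→10→0 bottleneck 2, total now 40
augment #5: 1→2→5→12→0 bottleneck 10, total now 50
augment #6: 1→2→9→10→0 bottleneck 11, total now 61
augment #7: 1→2→5→6→10→0 bottleneck 1, total now 62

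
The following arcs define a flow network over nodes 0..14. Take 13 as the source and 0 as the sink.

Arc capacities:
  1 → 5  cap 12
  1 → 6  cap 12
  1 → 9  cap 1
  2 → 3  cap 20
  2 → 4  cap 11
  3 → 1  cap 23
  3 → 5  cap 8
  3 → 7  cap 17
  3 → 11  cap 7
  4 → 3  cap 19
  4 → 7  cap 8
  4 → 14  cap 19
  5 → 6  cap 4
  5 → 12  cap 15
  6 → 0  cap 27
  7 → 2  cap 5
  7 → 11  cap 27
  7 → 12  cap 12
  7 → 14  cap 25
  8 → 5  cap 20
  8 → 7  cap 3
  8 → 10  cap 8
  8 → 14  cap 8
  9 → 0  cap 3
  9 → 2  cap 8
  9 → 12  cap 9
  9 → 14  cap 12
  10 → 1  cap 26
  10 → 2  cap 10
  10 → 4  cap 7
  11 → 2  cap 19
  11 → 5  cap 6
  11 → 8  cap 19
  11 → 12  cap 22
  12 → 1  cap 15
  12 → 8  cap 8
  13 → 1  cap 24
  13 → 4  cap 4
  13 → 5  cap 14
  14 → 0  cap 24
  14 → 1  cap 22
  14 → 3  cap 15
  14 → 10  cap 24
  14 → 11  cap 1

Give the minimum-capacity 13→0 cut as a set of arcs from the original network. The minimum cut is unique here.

augment #1: 13→1→6→0 push 12
augment #2: 13→1→9→0 push 1
augment #3: 13→4→14→0 push 4
augment #4: 13→5→6→0 push 4
augment #5: 13→5→12→8→14→0 push 8
max flow = 29; residual-reachable set from 13 gives S-side
cut edges (S→T): {(1,6), (1,9), (5,6), (12,8), (13,4)} total cap 29

Min-cut arcs: {(1,6), (1,9), (5,6), (12,8), (13,4)} (total capacity 29)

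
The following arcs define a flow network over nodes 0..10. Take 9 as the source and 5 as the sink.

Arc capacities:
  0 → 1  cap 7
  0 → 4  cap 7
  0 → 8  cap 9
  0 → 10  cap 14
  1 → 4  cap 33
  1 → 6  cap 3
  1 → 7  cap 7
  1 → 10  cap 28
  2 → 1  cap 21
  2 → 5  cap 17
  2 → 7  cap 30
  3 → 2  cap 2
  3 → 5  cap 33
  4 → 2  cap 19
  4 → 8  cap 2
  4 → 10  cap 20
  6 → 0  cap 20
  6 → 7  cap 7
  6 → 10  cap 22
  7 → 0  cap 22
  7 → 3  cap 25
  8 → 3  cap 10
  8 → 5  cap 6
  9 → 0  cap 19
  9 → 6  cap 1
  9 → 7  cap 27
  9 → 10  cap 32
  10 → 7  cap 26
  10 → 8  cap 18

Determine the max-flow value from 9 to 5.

Maximum flow value: 55

augment #1: 9→0→8→5 bottleneck 6, total now 6
augment #2: 9→7→3→5 bottleneck 25, total now 31
augment #3: 9→0→4→2→5 bottleneck 7, total now 38
augment #4: 9→0→8→3→5 bottleneck 3, total now 41
augment #5: 9→10→8→3→5 bottleneck 5, total now 46
augment #6: 9→0→1→4→2→5 bottleneck 3, total now 49
augment #7: 9→10→8→3→2→5 bottleneck 2, total now 51
augment #8: 9→6→0→1→4→2→5 bottleneck 1, total now 52
augment #9: 9→7→0→1→4→2→5 bottleneck 2, total now 54
augment #10: 9→10→7→0→1→4→2→5 bottleneck 1, total now 55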